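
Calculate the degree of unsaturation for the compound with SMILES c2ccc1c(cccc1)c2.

Molecular formula from the SMILES: C10H8.
DoU = (2C + 2 + N − H − X)/2 = (2·10 + 2 + 0 − 8 − 0)/2 = 14/2 = 7.
(Structurally: 2 ring(s) + 5 π bond(s) = 7.)

7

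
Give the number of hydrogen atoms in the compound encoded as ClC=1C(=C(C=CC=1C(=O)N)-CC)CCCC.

Hydrogens are implicit in SMILES; fill each atom to its normal valence:
  4 × C: 2 H each → 8
  4 × C (aromatic): no H
  2 × C: 3 H each → 6
  2 × C (aromatic): 1 H each → 2
  1 × C: no H
  1 × Cl: no H
  1 × N: 2 H
  1 × O: no H
  Total hydrogens = 18.

18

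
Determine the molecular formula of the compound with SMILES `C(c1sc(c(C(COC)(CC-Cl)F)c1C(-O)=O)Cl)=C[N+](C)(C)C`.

Heavy atoms from the SMILES: 15 C, 2 Cl, 1 F, 1 N, 3 O, 1 S.
Implicit hydrogens by atom environment:
  4 × C: 3 H each → 12
  4 × C (aromatic): no H
  3 × C: 2 H each → 6
  2 × C: 1 H each → 2
  2 × C: no H
  2 × Cl: no H
  2 × O: no H
  1 × F: no H
  1 × N (charge +1): no H
  1 × O: 1 H
  1 × S (aromatic): no H
  Total hydrogens = 21.
Net charge +1.
Molecular formula: C15H21Cl2FNO3S+

C15H21Cl2FNO3S+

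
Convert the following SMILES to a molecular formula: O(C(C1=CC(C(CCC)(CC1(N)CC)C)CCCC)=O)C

Heavy atoms from the SMILES: 18 C, 1 N, 2 O.
Implicit hydrogens by atom environment:
  7 × C: 2 H each → 14
  5 × C: 3 H each → 15
  4 × C: no H
  2 × C: 1 H each → 2
  2 × O: no H
  1 × N: 2 H
  Total hydrogens = 33.
Molecular formula: C18H33NO2

C18H33NO2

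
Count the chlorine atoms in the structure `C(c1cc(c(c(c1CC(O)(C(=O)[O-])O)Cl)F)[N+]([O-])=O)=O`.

1

The symbol for chlorine appears 1 time in the SMILES.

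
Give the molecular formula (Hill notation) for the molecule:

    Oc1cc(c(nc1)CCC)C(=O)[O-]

C9H10NO3-

Heavy atoms from the SMILES: 9 C, 1 N, 3 O.
Implicit hydrogens by atom environment:
  3 × C (aromatic): no H
  2 × C: 2 H each → 4
  2 × C (aromatic): 1 H each → 2
  1 × C: 3 H
  1 × C: no H
  1 × N (aromatic): no H
  1 × O: 1 H
  1 × O: no H
  1 × O (charge -1): no H
  Total hydrogens = 10.
Net charge -1.
Molecular formula: C9H10NO3-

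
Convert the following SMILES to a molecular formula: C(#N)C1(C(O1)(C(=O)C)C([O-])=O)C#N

Heavy atoms from the SMILES: 7 C, 2 N, 4 O.
Implicit hydrogens by atom environment:
  6 × C: no H
  3 × O: no H
  2 × N: no H
  1 × C: 3 H
  1 × O (charge -1): no H
  Total hydrogens = 3.
Net charge -1.
Molecular formula: C7H3N2O4-

C7H3N2O4-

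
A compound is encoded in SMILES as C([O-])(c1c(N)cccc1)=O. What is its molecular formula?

Heavy atoms from the SMILES: 7 C, 1 N, 2 O.
Implicit hydrogens by atom environment:
  4 × C (aromatic): 1 H each → 4
  2 × C (aromatic): no H
  1 × C: no H
  1 × N: 2 H
  1 × O: no H
  1 × O (charge -1): no H
  Total hydrogens = 6.
Net charge -1.
Molecular formula: C7H6NO2-

C7H6NO2-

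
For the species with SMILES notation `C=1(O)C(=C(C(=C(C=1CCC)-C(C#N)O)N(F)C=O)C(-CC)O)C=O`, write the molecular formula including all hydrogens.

C16H19FN2O5

Heavy atoms from the SMILES: 16 C, 1 F, 2 N, 5 O.
Implicit hydrogens by atom environment:
  6 × C (aromatic): no H
  4 × C: 1 H each → 4
  3 × C: 2 H each → 6
  3 × O: 1 H each → 3
  2 × C: 3 H each → 6
  2 × N: no H
  2 × O: no H
  1 × C: no H
  1 × F: no H
  Total hydrogens = 19.
Molecular formula: C16H19FN2O5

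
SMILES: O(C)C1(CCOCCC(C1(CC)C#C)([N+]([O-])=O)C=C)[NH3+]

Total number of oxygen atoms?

4

The symbol for oxygen appears 4 times in the SMILES.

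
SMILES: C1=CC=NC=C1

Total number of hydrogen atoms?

Hydrogens are implicit in SMILES; fill each atom to its normal valence:
  5 × C (aromatic): 1 H each → 5
  1 × N (aromatic): no H
  Total hydrogens = 5.

5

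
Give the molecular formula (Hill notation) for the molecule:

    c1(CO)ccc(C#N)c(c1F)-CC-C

Heavy atoms from the SMILES: 11 C, 1 F, 1 N, 1 O.
Implicit hydrogens by atom environment:
  4 × C (aromatic): no H
  3 × C: 2 H each → 6
  2 × C (aromatic): 1 H each → 2
  1 × C: 3 H
  1 × C: no H
  1 × F: no H
  1 × N: no H
  1 × O: 1 H
  Total hydrogens = 12.
Molecular formula: C11H12FNO

C11H12FNO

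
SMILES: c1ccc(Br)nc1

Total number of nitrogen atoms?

1

The symbol for nitrogen appears 1 time in the SMILES.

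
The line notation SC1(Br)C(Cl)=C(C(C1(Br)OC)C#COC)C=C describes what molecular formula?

Heavy atoms from the SMILES: 2 Br, 11 C, 1 Cl, 2 O, 1 S.
Implicit hydrogens by atom environment:
  6 × C: no H
  2 × Br: no H
  2 × C: 3 H each → 6
  2 × C: 1 H each → 2
  2 × O: no H
  1 × C: 2 H
  1 × Cl: no H
  1 × S: 1 H
  Total hydrogens = 11.
Molecular formula: C11H11Br2ClO2S

C11H11Br2ClO2S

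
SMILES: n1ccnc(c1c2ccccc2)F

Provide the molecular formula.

Heavy atoms from the SMILES: 10 C, 1 F, 2 N.
Implicit hydrogens by atom environment:
  7 × C (aromatic): 1 H each → 7
  3 × C (aromatic): no H
  2 × N (aromatic): no H
  1 × F: no H
  Total hydrogens = 7.
Molecular formula: C10H7FN2

C10H7FN2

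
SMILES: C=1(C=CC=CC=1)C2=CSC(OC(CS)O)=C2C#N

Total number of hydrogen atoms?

11

Hydrogens are implicit in SMILES; fill each atom to its normal valence:
  6 × C (aromatic): 1 H each → 6
  4 × C (aromatic): no H
  1 × C: 2 H
  1 × C: 1 H
  1 × C: no H
  1 × N: no H
  1 × O: 1 H
  1 × O: no H
  1 × S: 1 H
  1 × S (aromatic): no H
  Total hydrogens = 11.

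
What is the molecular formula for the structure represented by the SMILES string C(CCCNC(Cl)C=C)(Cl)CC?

C9H17Cl2N

Heavy atoms from the SMILES: 9 C, 2 Cl, 1 N.
Implicit hydrogens by atom environment:
  5 × C: 2 H each → 10
  3 × C: 1 H each → 3
  2 × Cl: no H
  1 × C: 3 H
  1 × N: 1 H
  Total hydrogens = 17.
Molecular formula: C9H17Cl2N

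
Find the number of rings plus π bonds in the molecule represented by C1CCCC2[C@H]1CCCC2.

2

Molecular formula from the SMILES: C10H18.
DoU = (2C + 2 + N − H − X)/2 = (2·10 + 2 + 0 − 18 − 0)/2 = 4/2 = 2.
(Structurally: 2 ring(s) + 0 π bond(s) = 2.)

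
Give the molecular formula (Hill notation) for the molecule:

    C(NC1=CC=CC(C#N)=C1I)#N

Heavy atoms from the SMILES: 8 C, 1 I, 3 N.
Implicit hydrogens by atom environment:
  3 × C (aromatic): 1 H each → 3
  3 × C (aromatic): no H
  2 × C: no H
  2 × N: no H
  1 × I: no H
  1 × N: 1 H
  Total hydrogens = 4.
Molecular formula: C8H4IN3

C8H4IN3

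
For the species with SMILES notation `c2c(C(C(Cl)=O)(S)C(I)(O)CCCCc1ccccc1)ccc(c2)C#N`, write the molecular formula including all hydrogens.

Heavy atoms from the SMILES: 20 C, 1 Cl, 1 I, 1 N, 2 O, 1 S.
Implicit hydrogens by atom environment:
  9 × C (aromatic): 1 H each → 9
  4 × C: 2 H each → 8
  4 × C: no H
  3 × C (aromatic): no H
  1 × Cl: no H
  1 × I: no H
  1 × N: no H
  1 × O: 1 H
  1 × O: no H
  1 × S: 1 H
  Total hydrogens = 19.
Molecular formula: C20H19ClINO2S

C20H19ClINO2S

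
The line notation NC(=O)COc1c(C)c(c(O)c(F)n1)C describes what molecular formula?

C9H11FN2O3

Heavy atoms from the SMILES: 9 C, 1 F, 2 N, 3 O.
Implicit hydrogens by atom environment:
  5 × C (aromatic): no H
  2 × C: 3 H each → 6
  2 × O: no H
  1 × C: 2 H
  1 × C: no H
  1 × F: no H
  1 × N: 2 H
  1 × N (aromatic): no H
  1 × O: 1 H
  Total hydrogens = 11.
Molecular formula: C9H11FN2O3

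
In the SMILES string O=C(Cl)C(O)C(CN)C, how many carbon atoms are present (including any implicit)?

5

The symbol for carbon appears 5 times in the SMILES. (Cl is a single chlorine, not C + l.)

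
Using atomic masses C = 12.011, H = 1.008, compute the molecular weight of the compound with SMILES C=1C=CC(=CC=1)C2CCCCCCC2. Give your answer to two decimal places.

188.31

Molecular formula: C14H20.
M = 14×12.011 + 20×1.008 = 188.31 g/mol.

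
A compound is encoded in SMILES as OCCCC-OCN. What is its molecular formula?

C5H13NO2

Heavy atoms from the SMILES: 5 C, 1 N, 2 O.
Implicit hydrogens by atom environment:
  5 × C: 2 H each → 10
  1 × N: 2 H
  1 × O: 1 H
  1 × O: no H
  Total hydrogens = 13.
Molecular formula: C5H13NO2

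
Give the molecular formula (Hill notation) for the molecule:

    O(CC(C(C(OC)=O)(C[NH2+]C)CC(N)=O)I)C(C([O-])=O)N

Heavy atoms from the SMILES: 11 C, 1 I, 3 N, 6 O.
Implicit hydrogens by atom environment:
  5 × O: no H
  4 × C: no H
  3 × C: 2 H each → 6
  2 × C: 3 H each → 6
  2 × C: 1 H each → 2
  2 × N: 2 H each → 4
  1 × I: no H
  1 × N (charge +1): 2 H
  1 × O (charge -1): no H
  Total hydrogens = 20.
Molecular formula: C11H20IN3O6

C11H20IN3O6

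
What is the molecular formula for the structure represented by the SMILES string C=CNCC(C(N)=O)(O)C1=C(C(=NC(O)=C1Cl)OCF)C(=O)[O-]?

C12H12ClFN3O6-

Heavy atoms from the SMILES: 12 C, 1 Cl, 1 F, 3 N, 6 O.
Implicit hydrogens by atom environment:
  5 × C (aromatic): no H
  3 × C: 2 H each → 6
  3 × C: no H
  3 × O: no H
  2 × O: 1 H each → 2
  1 × C: 1 H
  1 × Cl: no H
  1 × F: no H
  1 × N: 2 H
  1 × N: 1 H
  1 × N (aromatic): no H
  1 × O (charge -1): no H
  Total hydrogens = 12.
Net charge -1.
Molecular formula: C12H12ClFN3O6-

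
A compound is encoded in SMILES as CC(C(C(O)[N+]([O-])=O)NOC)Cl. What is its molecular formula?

Heavy atoms from the SMILES: 5 C, 1 Cl, 2 N, 4 O.
Implicit hydrogens by atom environment:
  3 × C: 1 H each → 3
  2 × C: 3 H each → 6
  2 × O: no H
  1 × Cl: no H
  1 × N: 1 H
  1 × N (charge +1): no H
  1 × O: 1 H
  1 × O (charge -1): no H
  Total hydrogens = 11.
Molecular formula: C5H11ClN2O4

C5H11ClN2O4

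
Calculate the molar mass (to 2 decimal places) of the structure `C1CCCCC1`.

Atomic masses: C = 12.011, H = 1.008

84.16

Molecular formula: C6H12.
M = 6×12.011 + 12×1.008 = 84.16 g/mol.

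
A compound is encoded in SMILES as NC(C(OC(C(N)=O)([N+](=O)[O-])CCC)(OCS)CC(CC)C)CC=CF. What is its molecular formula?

Heavy atoms from the SMILES: 16 C, 1 F, 3 N, 5 O, 1 S.
Implicit hydrogens by atom environment:
  6 × C: 2 H each → 12
  4 × C: 1 H each → 4
  4 × O: no H
  3 × C: 3 H each → 9
  3 × C: no H
  2 × N: 2 H each → 4
  1 × F: no H
  1 × N (charge +1): no H
  1 × O (charge -1): no H
  1 × S: 1 H
  Total hydrogens = 30.
Molecular formula: C16H30FN3O5S

C16H30FN3O5S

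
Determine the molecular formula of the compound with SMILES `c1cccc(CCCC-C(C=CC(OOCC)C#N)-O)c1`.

C17H23NO3

Heavy atoms from the SMILES: 17 C, 1 N, 3 O.
Implicit hydrogens by atom environment:
  5 × C: 2 H each → 10
  5 × C (aromatic): 1 H each → 5
  4 × C: 1 H each → 4
  2 × O: no H
  1 × C: 3 H
  1 × C: no H
  1 × C (aromatic): no H
  1 × N: no H
  1 × O: 1 H
  Total hydrogens = 23.
Molecular formula: C17H23NO3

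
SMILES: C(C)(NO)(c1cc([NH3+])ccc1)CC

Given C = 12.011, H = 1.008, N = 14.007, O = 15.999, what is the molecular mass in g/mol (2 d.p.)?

Molecular formula: C10H17N2O+.
M = 10×12.011 + 17×1.008 + 2×14.007 + 1×15.999 = 181.26 g/mol.

181.26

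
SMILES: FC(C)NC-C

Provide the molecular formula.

Heavy atoms from the SMILES: 4 C, 1 F, 1 N.
Implicit hydrogens by atom environment:
  2 × C: 3 H each → 6
  1 × C: 2 H
  1 × C: 1 H
  1 × F: no H
  1 × N: 1 H
  Total hydrogens = 10.
Molecular formula: C4H10FN

C4H10FN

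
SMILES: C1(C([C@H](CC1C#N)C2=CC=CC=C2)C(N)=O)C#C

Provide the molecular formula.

Heavy atoms from the SMILES: 15 C, 2 N, 1 O.
Implicit hydrogens by atom environment:
  5 × C: 1 H each → 5
  5 × C (aromatic): 1 H each → 5
  3 × C: no H
  1 × C: 2 H
  1 × C (aromatic): no H
  1 × N: 2 H
  1 × N: no H
  1 × O: no H
  Total hydrogens = 14.
Molecular formula: C15H14N2O

C15H14N2O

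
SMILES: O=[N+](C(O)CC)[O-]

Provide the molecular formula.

C3H7NO3

Heavy atoms from the SMILES: 3 C, 1 N, 3 O.
Implicit hydrogens by atom environment:
  1 × C: 3 H
  1 × C: 2 H
  1 × C: 1 H
  1 × N (charge +1): no H
  1 × O: 1 H
  1 × O: no H
  1 × O (charge -1): no H
  Total hydrogens = 7.
Molecular formula: C3H7NO3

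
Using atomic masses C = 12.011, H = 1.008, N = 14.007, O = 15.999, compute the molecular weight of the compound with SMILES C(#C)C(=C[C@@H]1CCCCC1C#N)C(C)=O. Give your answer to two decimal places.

Molecular formula: C13H15NO.
M = 13×12.011 + 15×1.008 + 1×14.007 + 1×15.999 = 201.27 g/mol.

201.27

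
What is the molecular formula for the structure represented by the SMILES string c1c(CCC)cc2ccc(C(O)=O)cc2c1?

C14H14O2

Heavy atoms from the SMILES: 14 C, 2 O.
Implicit hydrogens by atom environment:
  6 × C (aromatic): 1 H each → 6
  4 × C (aromatic): no H
  2 × C: 2 H each → 4
  1 × C: 3 H
  1 × C: no H
  1 × O: 1 H
  1 × O: no H
  Total hydrogens = 14.
Molecular formula: C14H14O2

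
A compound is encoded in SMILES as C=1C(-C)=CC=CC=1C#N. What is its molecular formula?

Heavy atoms from the SMILES: 8 C, 1 N.
Implicit hydrogens by atom environment:
  4 × C (aromatic): 1 H each → 4
  2 × C (aromatic): no H
  1 × C: 3 H
  1 × C: no H
  1 × N: no H
  Total hydrogens = 7.
Molecular formula: C8H7N

C8H7N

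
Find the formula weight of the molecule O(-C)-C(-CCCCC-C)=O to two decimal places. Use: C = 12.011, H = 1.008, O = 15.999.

144.21

Molecular formula: C8H16O2.
M = 8×12.011 + 16×1.008 + 2×15.999 = 144.21 g/mol.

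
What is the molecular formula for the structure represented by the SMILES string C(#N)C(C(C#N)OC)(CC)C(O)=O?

Heavy atoms from the SMILES: 8 C, 2 N, 3 O.
Implicit hydrogens by atom environment:
  4 × C: no H
  2 × C: 3 H each → 6
  2 × N: no H
  2 × O: no H
  1 × C: 2 H
  1 × C: 1 H
  1 × O: 1 H
  Total hydrogens = 10.
Molecular formula: C8H10N2O3

C8H10N2O3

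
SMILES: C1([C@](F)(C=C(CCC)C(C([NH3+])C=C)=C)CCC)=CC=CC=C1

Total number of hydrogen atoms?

29

Hydrogens are implicit in SMILES; fill each atom to its normal valence:
  6 × C: 2 H each → 12
  5 × C (aromatic): 1 H each → 5
  3 × C: 1 H each → 3
  3 × C: no H
  2 × C: 3 H each → 6
  1 × C (aromatic): no H
  1 × F: no H
  1 × N (charge +1): 3 H
  Total hydrogens = 29.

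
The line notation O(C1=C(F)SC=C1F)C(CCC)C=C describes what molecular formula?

C10H12F2OS

Heavy atoms from the SMILES: 10 C, 2 F, 1 O, 1 S.
Implicit hydrogens by atom environment:
  3 × C: 2 H each → 6
  3 × C (aromatic): no H
  2 × C: 1 H each → 2
  2 × F: no H
  1 × C: 3 H
  1 × C (aromatic): 1 H
  1 × O: no H
  1 × S (aromatic): no H
  Total hydrogens = 12.
Molecular formula: C10H12F2OS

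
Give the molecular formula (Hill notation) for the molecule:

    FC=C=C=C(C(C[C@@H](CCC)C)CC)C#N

Heavy atoms from the SMILES: 14 C, 1 F, 1 N.
Implicit hydrogens by atom environment:
  4 × C: 2 H each → 8
  4 × C: no H
  3 × C: 3 H each → 9
  3 × C: 1 H each → 3
  1 × F: no H
  1 × N: no H
  Total hydrogens = 20.
Molecular formula: C14H20FN

C14H20FN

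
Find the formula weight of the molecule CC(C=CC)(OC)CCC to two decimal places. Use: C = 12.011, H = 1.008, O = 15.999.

142.24

Molecular formula: C9H18O.
M = 9×12.011 + 18×1.008 + 1×15.999 = 142.24 g/mol.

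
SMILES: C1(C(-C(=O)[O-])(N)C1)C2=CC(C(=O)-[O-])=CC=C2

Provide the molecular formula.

Heavy atoms from the SMILES: 11 C, 1 N, 4 O.
Implicit hydrogens by atom environment:
  4 × C (aromatic): 1 H each → 4
  3 × C: no H
  2 × C (aromatic): no H
  2 × O: no H
  2 × O (charge -1): no H
  1 × C: 2 H
  1 × C: 1 H
  1 × N: 2 H
  Total hydrogens = 9.
Net charge -2.
Molecular formula: [C11H9NO4]2-

[C11H9NO4]2-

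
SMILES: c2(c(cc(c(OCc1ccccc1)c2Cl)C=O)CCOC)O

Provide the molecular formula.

C17H17ClO4

Heavy atoms from the SMILES: 17 C, 1 Cl, 4 O.
Implicit hydrogens by atom environment:
  6 × C (aromatic): 1 H each → 6
  6 × C (aromatic): no H
  3 × C: 2 H each → 6
  3 × O: no H
  1 × C: 3 H
  1 × C: 1 H
  1 × Cl: no H
  1 × O: 1 H
  Total hydrogens = 17.
Molecular formula: C17H17ClO4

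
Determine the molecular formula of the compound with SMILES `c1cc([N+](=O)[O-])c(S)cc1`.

Heavy atoms from the SMILES: 6 C, 1 N, 2 O, 1 S.
Implicit hydrogens by atom environment:
  4 × C (aromatic): 1 H each → 4
  2 × C (aromatic): no H
  1 × N (charge +1): no H
  1 × O: no H
  1 × O (charge -1): no H
  1 × S: 1 H
  Total hydrogens = 5.
Molecular formula: C6H5NO2S

C6H5NO2S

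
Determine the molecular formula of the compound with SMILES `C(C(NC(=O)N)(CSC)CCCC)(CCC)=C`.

C13H26N2OS

Heavy atoms from the SMILES: 13 C, 2 N, 1 O, 1 S.
Implicit hydrogens by atom environment:
  7 × C: 2 H each → 14
  3 × C: 3 H each → 9
  3 × C: no H
  1 × N: 2 H
  1 × N: 1 H
  1 × O: no H
  1 × S: no H
  Total hydrogens = 26.
Molecular formula: C13H26N2OS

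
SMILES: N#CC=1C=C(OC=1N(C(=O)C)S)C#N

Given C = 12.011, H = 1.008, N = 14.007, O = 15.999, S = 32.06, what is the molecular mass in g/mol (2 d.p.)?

207.21

Molecular formula: C8H5N3O2S.
M = 8×12.011 + 5×1.008 + 3×14.007 + 2×15.999 + 1×32.06 = 207.21 g/mol.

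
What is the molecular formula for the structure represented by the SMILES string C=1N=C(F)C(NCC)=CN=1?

C6H8FN3

Heavy atoms from the SMILES: 6 C, 1 F, 3 N.
Implicit hydrogens by atom environment:
  2 × C (aromatic): 1 H each → 2
  2 × C (aromatic): no H
  2 × N (aromatic): no H
  1 × C: 3 H
  1 × C: 2 H
  1 × F: no H
  1 × N: 1 H
  Total hydrogens = 8.
Molecular formula: C6H8FN3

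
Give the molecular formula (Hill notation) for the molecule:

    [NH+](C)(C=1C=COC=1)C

Heavy atoms from the SMILES: 6 C, 1 N, 1 O.
Implicit hydrogens by atom environment:
  3 × C (aromatic): 1 H each → 3
  2 × C: 3 H each → 6
  1 × C (aromatic): no H
  1 × N (charge +1): 1 H
  1 × O (aromatic): no H
  Total hydrogens = 10.
Net charge +1.
Molecular formula: C6H10NO+

C6H10NO+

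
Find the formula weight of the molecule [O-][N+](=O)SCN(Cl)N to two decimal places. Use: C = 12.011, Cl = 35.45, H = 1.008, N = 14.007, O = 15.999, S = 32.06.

Molecular formula: CH4ClN3O2S.
M = 1×12.011 + 1×35.45 + 4×1.008 + 3×14.007 + 2×15.999 + 1×32.06 = 157.57 g/mol.

157.57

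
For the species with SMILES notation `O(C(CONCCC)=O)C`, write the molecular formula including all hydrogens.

Heavy atoms from the SMILES: 6 C, 1 N, 3 O.
Implicit hydrogens by atom environment:
  3 × C: 2 H each → 6
  3 × O: no H
  2 × C: 3 H each → 6
  1 × C: no H
  1 × N: 1 H
  Total hydrogens = 13.
Molecular formula: C6H13NO3

C6H13NO3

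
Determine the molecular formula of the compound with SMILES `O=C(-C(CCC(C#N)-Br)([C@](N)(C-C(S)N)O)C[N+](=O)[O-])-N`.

Heavy atoms from the SMILES: 1 Br, 10 C, 5 N, 4 O, 1 S.
Implicit hydrogens by atom environment:
  4 × C: 2 H each → 8
  4 × C: no H
  3 × N: 2 H each → 6
  2 × C: 1 H each → 2
  2 × O: no H
  1 × Br: no H
  1 × N (charge +1): no H
  1 × N: no H
  1 × O: 1 H
  1 × O (charge -1): no H
  1 × S: 1 H
  Total hydrogens = 18.
Molecular formula: C10H18BrN5O4S

C10H18BrN5O4S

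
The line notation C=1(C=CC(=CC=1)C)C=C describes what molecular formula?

C9H10

Heavy atoms from the SMILES: 9 C.
Implicit hydrogens by atom environment:
  4 × C (aromatic): 1 H each → 4
  2 × C (aromatic): no H
  1 × C: 3 H
  1 × C: 2 H
  1 × C: 1 H
  Total hydrogens = 10.
Molecular formula: C9H10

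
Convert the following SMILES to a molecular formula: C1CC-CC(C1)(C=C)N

Heavy atoms from the SMILES: 8 C, 1 N.
Implicit hydrogens by atom environment:
  6 × C: 2 H each → 12
  1 × C: 1 H
  1 × C: no H
  1 × N: 2 H
  Total hydrogens = 15.
Molecular formula: C8H15N

C8H15N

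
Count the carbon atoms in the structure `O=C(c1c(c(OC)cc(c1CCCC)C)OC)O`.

The symbol for carbon appears 14 times in the SMILES. Lowercase c denotes aromatic carbon and counts toward C.

14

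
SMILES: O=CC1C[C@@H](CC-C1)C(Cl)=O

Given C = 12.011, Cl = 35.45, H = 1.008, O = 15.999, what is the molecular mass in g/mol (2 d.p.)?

Molecular formula: C8H11ClO2.
M = 8×12.011 + 1×35.45 + 11×1.008 + 2×15.999 = 174.62 g/mol.

174.62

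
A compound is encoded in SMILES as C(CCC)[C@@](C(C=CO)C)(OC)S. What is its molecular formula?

C10H20O2S

Heavy atoms from the SMILES: 10 C, 2 O, 1 S.
Implicit hydrogens by atom environment:
  3 × C: 3 H each → 9
  3 × C: 2 H each → 6
  3 × C: 1 H each → 3
  1 × C: no H
  1 × O: 1 H
  1 × O: no H
  1 × S: 1 H
  Total hydrogens = 20.
Molecular formula: C10H20O2S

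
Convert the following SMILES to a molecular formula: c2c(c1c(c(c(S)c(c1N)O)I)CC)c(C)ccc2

C15H16INOS

Heavy atoms from the SMILES: 15 C, 1 I, 1 N, 1 O, 1 S.
Implicit hydrogens by atom environment:
  8 × C (aromatic): no H
  4 × C (aromatic): 1 H each → 4
  2 × C: 3 H each → 6
  1 × C: 2 H
  1 × I: no H
  1 × N: 2 H
  1 × O: 1 H
  1 × S: 1 H
  Total hydrogens = 16.
Molecular formula: C15H16INOS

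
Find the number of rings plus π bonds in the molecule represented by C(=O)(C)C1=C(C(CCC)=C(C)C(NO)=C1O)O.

5

Molecular formula from the SMILES: C12H17NO4.
DoU = (2C + 2 + N − H − X)/2 = (2·12 + 2 + 1 − 17 − 0)/2 = 10/2 = 5.
(Structurally: 1 ring(s) + 4 π bond(s) = 5.)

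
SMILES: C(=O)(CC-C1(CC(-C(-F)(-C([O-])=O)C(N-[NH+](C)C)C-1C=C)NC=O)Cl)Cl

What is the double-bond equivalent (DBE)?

5

Molecular formula from the SMILES: C15H22Cl2FN3O4.
DoU = (2C + 2 + N − H − X)/2 = (2·15 + 2 + 3 − 22 − 3)/2 = 10/2 = 5.
(Structurally: 1 ring(s) + 4 π bond(s) = 5.)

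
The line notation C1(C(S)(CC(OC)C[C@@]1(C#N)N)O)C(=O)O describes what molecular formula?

Heavy atoms from the SMILES: 9 C, 2 N, 4 O, 1 S.
Implicit hydrogens by atom environment:
  4 × C: no H
  2 × C: 2 H each → 4
  2 × C: 1 H each → 2
  2 × O: 1 H each → 2
  2 × O: no H
  1 × C: 3 H
  1 × N: 2 H
  1 × N: no H
  1 × S: 1 H
  Total hydrogens = 14.
Molecular formula: C9H14N2O4S

C9H14N2O4S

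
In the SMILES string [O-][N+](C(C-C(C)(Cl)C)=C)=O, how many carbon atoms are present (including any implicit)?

6

The symbol for carbon appears 6 times in the SMILES. (Cl is a single chlorine, not C + l.)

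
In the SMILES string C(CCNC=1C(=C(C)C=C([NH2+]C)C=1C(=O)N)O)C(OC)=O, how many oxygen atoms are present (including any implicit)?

4

The symbol for oxygen appears 4 times in the SMILES.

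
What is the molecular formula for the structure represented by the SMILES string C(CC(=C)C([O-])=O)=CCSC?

C8H11O2S-

Heavy atoms from the SMILES: 8 C, 2 O, 1 S.
Implicit hydrogens by atom environment:
  3 × C: 2 H each → 6
  2 × C: 1 H each → 2
  2 × C: no H
  1 × C: 3 H
  1 × O: no H
  1 × O (charge -1): no H
  1 × S: no H
  Total hydrogens = 11.
Net charge -1.
Molecular formula: C8H11O2S-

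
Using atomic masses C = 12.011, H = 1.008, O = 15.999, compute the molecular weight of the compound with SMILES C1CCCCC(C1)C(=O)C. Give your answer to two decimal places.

Molecular formula: C9H16O.
M = 9×12.011 + 16×1.008 + 1×15.999 = 140.23 g/mol.

140.23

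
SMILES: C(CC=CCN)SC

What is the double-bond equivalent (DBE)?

1

Molecular formula from the SMILES: C6H13NS.
DoU = (2C + 2 + N − H − X)/2 = (2·6 + 2 + 1 − 13 − 0)/2 = 2/2 = 1.
(Structurally: 0 ring(s) + 1 π bond(s) = 1.)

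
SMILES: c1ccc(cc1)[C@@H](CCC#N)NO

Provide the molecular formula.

C10H12N2O

Heavy atoms from the SMILES: 10 C, 2 N, 1 O.
Implicit hydrogens by atom environment:
  5 × C (aromatic): 1 H each → 5
  2 × C: 2 H each → 4
  1 × C: 1 H
  1 × C: no H
  1 × C (aromatic): no H
  1 × N: 1 H
  1 × N: no H
  1 × O: 1 H
  Total hydrogens = 12.
Molecular formula: C10H12N2O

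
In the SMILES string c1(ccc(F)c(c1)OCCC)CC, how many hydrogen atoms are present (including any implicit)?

15

Hydrogens are implicit in SMILES; fill each atom to its normal valence:
  3 × C: 2 H each → 6
  3 × C (aromatic): 1 H each → 3
  3 × C (aromatic): no H
  2 × C: 3 H each → 6
  1 × F: no H
  1 × O: no H
  Total hydrogens = 15.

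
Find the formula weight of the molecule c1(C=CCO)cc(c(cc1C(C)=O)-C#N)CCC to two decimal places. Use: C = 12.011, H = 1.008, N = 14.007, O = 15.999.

Molecular formula: C15H17NO2.
M = 15×12.011 + 17×1.008 + 1×14.007 + 2×15.999 = 243.31 g/mol.

243.31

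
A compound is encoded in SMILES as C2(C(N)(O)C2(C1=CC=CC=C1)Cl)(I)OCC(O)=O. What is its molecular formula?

C11H11ClINO4

Heavy atoms from the SMILES: 11 C, 1 Cl, 1 I, 1 N, 4 O.
Implicit hydrogens by atom environment:
  5 × C (aromatic): 1 H each → 5
  4 × C: no H
  2 × O: 1 H each → 2
  2 × O: no H
  1 × C: 2 H
  1 × C (aromatic): no H
  1 × Cl: no H
  1 × I: no H
  1 × N: 2 H
  Total hydrogens = 11.
Molecular formula: C11H11ClINO4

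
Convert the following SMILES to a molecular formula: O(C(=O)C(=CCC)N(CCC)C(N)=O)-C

Heavy atoms from the SMILES: 10 C, 2 N, 3 O.
Implicit hydrogens by atom environment:
  3 × C: 3 H each → 9
  3 × C: 2 H each → 6
  3 × C: no H
  3 × O: no H
  1 × C: 1 H
  1 × N: 2 H
  1 × N: no H
  Total hydrogens = 18.
Molecular formula: C10H18N2O3

C10H18N2O3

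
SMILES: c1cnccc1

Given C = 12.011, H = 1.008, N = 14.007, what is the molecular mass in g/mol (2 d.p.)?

79.10

Molecular formula: C5H5N.
M = 5×12.011 + 5×1.008 + 1×14.007 = 79.10 g/mol.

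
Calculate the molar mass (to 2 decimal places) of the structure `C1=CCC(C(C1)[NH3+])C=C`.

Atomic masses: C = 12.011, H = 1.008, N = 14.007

124.21

Molecular formula: C8H14N+.
M = 8×12.011 + 14×1.008 + 1×14.007 = 124.21 g/mol.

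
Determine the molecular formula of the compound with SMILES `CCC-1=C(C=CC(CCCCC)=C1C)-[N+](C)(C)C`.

C17H30N+

Heavy atoms from the SMILES: 17 C, 1 N.
Implicit hydrogens by atom environment:
  6 × C: 3 H each → 18
  5 × C: 2 H each → 10
  4 × C (aromatic): no H
  2 × C (aromatic): 1 H each → 2
  1 × N (charge +1): no H
  Total hydrogens = 30.
Net charge +1.
Molecular formula: C17H30N+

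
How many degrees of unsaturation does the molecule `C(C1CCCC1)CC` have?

Molecular formula from the SMILES: C8H16.
DoU = (2C + 2 + N − H − X)/2 = (2·8 + 2 + 0 − 16 − 0)/2 = 2/2 = 1.
(Structurally: 1 ring(s) + 0 π bond(s) = 1.)

1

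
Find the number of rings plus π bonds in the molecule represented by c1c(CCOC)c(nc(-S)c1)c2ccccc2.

8

Molecular formula from the SMILES: C14H15NOS.
DoU = (2C + 2 + N − H − X)/2 = (2·14 + 2 + 1 − 15 − 0)/2 = 16/2 = 8.
(Structurally: 2 ring(s) + 6 π bond(s) = 8.)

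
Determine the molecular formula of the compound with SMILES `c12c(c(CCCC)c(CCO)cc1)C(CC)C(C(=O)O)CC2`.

C19H28O3

Heavy atoms from the SMILES: 19 C, 3 O.
Implicit hydrogens by atom environment:
  8 × C: 2 H each → 16
  4 × C (aromatic): no H
  2 × C: 3 H each → 6
  2 × C (aromatic): 1 H each → 2
  2 × C: 1 H each → 2
  2 × O: 1 H each → 2
  1 × C: no H
  1 × O: no H
  Total hydrogens = 28.
Molecular formula: C19H28O3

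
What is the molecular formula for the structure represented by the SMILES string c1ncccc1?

Heavy atoms from the SMILES: 5 C, 1 N.
Implicit hydrogens by atom environment:
  5 × C (aromatic): 1 H each → 5
  1 × N (aromatic): no H
  Total hydrogens = 5.
Molecular formula: C5H5N

C5H5N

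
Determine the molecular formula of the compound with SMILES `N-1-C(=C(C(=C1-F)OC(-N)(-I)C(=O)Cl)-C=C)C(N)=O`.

C9H8ClFIN3O3

Heavy atoms from the SMILES: 9 C, 1 Cl, 1 F, 1 I, 3 N, 3 O.
Implicit hydrogens by atom environment:
  4 × C (aromatic): no H
  3 × C: no H
  3 × O: no H
  2 × N: 2 H each → 4
  1 × C: 2 H
  1 × C: 1 H
  1 × Cl: no H
  1 × F: no H
  1 × I: no H
  1 × N (aromatic): 1 H
  Total hydrogens = 8.
Molecular formula: C9H8ClFIN3O3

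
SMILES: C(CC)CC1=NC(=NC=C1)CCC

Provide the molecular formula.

C11H18N2

Heavy atoms from the SMILES: 11 C, 2 N.
Implicit hydrogens by atom environment:
  5 × C: 2 H each → 10
  2 × C: 3 H each → 6
  2 × C (aromatic): 1 H each → 2
  2 × C (aromatic): no H
  2 × N (aromatic): no H
  Total hydrogens = 18.
Molecular formula: C11H18N2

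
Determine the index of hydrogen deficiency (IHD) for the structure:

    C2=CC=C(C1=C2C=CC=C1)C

Molecular formula from the SMILES: C11H10.
DoU = (2C + 2 + N − H − X)/2 = (2·11 + 2 + 0 − 10 − 0)/2 = 14/2 = 7.
(Structurally: 2 ring(s) + 5 π bond(s) = 7.)

7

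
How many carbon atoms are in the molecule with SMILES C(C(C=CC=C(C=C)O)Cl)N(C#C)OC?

11

The symbol for carbon appears 11 times in the SMILES. (Cl is a single chlorine, not C + l.)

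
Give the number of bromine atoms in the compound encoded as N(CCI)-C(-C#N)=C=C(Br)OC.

1

The symbol for bromine appears 1 time in the SMILES.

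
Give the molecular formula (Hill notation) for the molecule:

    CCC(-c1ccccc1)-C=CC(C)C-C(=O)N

C15H21NO

Heavy atoms from the SMILES: 15 C, 1 N, 1 O.
Implicit hydrogens by atom environment:
  5 × C (aromatic): 1 H each → 5
  4 × C: 1 H each → 4
  2 × C: 3 H each → 6
  2 × C: 2 H each → 4
  1 × C: no H
  1 × C (aromatic): no H
  1 × N: 2 H
  1 × O: no H
  Total hydrogens = 21.
Molecular formula: C15H21NO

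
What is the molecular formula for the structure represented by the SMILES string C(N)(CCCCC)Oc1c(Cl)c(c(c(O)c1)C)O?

Heavy atoms from the SMILES: 13 C, 1 Cl, 1 N, 3 O.
Implicit hydrogens by atom environment:
  5 × C (aromatic): no H
  4 × C: 2 H each → 8
  2 × C: 3 H each → 6
  2 × O: 1 H each → 2
  1 × C (aromatic): 1 H
  1 × C: 1 H
  1 × Cl: no H
  1 × N: 2 H
  1 × O: no H
  Total hydrogens = 20.
Molecular formula: C13H20ClNO3

C13H20ClNO3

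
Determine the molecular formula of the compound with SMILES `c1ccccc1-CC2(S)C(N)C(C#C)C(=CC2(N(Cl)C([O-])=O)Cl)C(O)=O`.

C17H15Cl2N2O4S-

Heavy atoms from the SMILES: 17 C, 2 Cl, 2 N, 4 O, 1 S.
Implicit hydrogens by atom environment:
  6 × C: no H
  5 × C (aromatic): 1 H each → 5
  4 × C: 1 H each → 4
  2 × Cl: no H
  2 × O: no H
  1 × C: 2 H
  1 × C (aromatic): no H
  1 × N: 2 H
  1 × N: no H
  1 × O: 1 H
  1 × O (charge -1): no H
  1 × S: 1 H
  Total hydrogens = 15.
Net charge -1.
Molecular formula: C17H15Cl2N2O4S-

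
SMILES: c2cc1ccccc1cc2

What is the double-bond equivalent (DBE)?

7

Molecular formula from the SMILES: C10H8.
DoU = (2C + 2 + N − H − X)/2 = (2·10 + 2 + 0 − 8 − 0)/2 = 14/2 = 7.
(Structurally: 2 ring(s) + 5 π bond(s) = 7.)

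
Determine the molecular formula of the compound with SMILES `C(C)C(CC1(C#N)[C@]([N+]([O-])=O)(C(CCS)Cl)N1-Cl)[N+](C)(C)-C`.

Heavy atoms from the SMILES: 13 C, 2 Cl, 4 N, 2 O, 1 S.
Implicit hydrogens by atom environment:
  4 × C: 3 H each → 12
  4 × C: 2 H each → 8
  3 × C: no H
  2 × C: 1 H each → 2
  2 × Cl: no H
  2 × N: no H
  2 × N (charge +1): no H
  1 × O: no H
  1 × O (charge -1): no H
  1 × S: 1 H
  Total hydrogens = 23.
Net charge +1.
Molecular formula: C13H23Cl2N4O2S+

C13H23Cl2N4O2S+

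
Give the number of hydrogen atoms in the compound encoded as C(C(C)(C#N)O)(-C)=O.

Hydrogens are implicit in SMILES; fill each atom to its normal valence:
  3 × C: no H
  2 × C: 3 H each → 6
  1 × N: no H
  1 × O: 1 H
  1 × O: no H
  Total hydrogens = 7.

7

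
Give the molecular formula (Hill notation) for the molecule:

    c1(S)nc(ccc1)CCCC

C9H13NS

Heavy atoms from the SMILES: 9 C, 1 N, 1 S.
Implicit hydrogens by atom environment:
  3 × C: 2 H each → 6
  3 × C (aromatic): 1 H each → 3
  2 × C (aromatic): no H
  1 × C: 3 H
  1 × N (aromatic): no H
  1 × S: 1 H
  Total hydrogens = 13.
Molecular formula: C9H13NS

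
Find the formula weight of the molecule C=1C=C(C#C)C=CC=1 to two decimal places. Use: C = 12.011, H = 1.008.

Molecular formula: C8H6.
M = 8×12.011 + 6×1.008 = 102.14 g/mol.

102.14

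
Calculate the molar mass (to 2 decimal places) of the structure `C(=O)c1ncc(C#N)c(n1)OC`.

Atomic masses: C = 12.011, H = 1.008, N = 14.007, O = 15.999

163.14

Molecular formula: C7H5N3O2.
M = 7×12.011 + 5×1.008 + 3×14.007 + 2×15.999 = 163.14 g/mol.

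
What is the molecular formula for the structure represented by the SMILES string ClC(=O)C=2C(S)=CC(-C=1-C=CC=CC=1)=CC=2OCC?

Heavy atoms from the SMILES: 15 C, 1 Cl, 2 O, 1 S.
Implicit hydrogens by atom environment:
  7 × C (aromatic): 1 H each → 7
  5 × C (aromatic): no H
  2 × O: no H
  1 × C: 3 H
  1 × C: 2 H
  1 × C: no H
  1 × Cl: no H
  1 × S: 1 H
  Total hydrogens = 13.
Molecular formula: C15H13ClO2S

C15H13ClO2S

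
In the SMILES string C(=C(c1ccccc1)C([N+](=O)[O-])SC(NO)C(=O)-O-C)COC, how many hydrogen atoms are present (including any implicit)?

18

Hydrogens are implicit in SMILES; fill each atom to its normal valence:
  5 × C (aromatic): 1 H each → 5
  4 × O: no H
  3 × C: 1 H each → 3
  2 × C: 3 H each → 6
  2 × C: no H
  1 × C: 2 H
  1 × C (aromatic): no H
  1 × N: 1 H
  1 × N (charge +1): no H
  1 × O: 1 H
  1 × O (charge -1): no H
  1 × S: no H
  Total hydrogens = 18.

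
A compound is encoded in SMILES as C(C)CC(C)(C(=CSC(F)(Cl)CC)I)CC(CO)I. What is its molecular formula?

Heavy atoms from the SMILES: 13 C, 1 Cl, 1 F, 2 I, 1 O, 1 S.
Implicit hydrogens by atom environment:
  5 × C: 2 H each → 10
  3 × C: 3 H each → 9
  3 × C: no H
  2 × C: 1 H each → 2
  2 × I: no H
  1 × Cl: no H
  1 × F: no H
  1 × O: 1 H
  1 × S: no H
  Total hydrogens = 22.
Molecular formula: C13H22ClFI2OS

C13H22ClFI2OS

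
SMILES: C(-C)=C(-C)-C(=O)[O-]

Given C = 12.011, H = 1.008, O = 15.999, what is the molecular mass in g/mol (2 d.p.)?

99.11

Molecular formula: C5H7O2-.
M = 5×12.011 + 7×1.008 + 2×15.999 = 99.11 g/mol.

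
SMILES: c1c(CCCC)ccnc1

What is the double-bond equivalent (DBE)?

Molecular formula from the SMILES: C9H13N.
DoU = (2C + 2 + N − H − X)/2 = (2·9 + 2 + 1 − 13 − 0)/2 = 8/2 = 4.
(Structurally: 1 ring(s) + 3 π bond(s) = 4.)

4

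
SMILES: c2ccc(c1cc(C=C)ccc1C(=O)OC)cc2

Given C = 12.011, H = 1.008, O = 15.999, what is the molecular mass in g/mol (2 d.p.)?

238.29

Molecular formula: C16H14O2.
M = 16×12.011 + 14×1.008 + 2×15.999 = 238.29 g/mol.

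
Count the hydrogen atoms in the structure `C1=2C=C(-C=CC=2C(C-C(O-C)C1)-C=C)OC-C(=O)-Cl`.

Hydrogens are implicit in SMILES; fill each atom to its normal valence:
  4 × C: 2 H each → 8
  3 × C (aromatic): 1 H each → 3
  3 × C: 1 H each → 3
  3 × C (aromatic): no H
  3 × O: no H
  1 × C: 3 H
  1 × C: no H
  1 × Cl: no H
  Total hydrogens = 17.

17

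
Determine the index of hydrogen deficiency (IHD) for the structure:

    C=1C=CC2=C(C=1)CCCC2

Molecular formula from the SMILES: C10H12.
DoU = (2C + 2 + N − H − X)/2 = (2·10 + 2 + 0 − 12 − 0)/2 = 10/2 = 5.
(Structurally: 2 ring(s) + 3 π bond(s) = 5.)

5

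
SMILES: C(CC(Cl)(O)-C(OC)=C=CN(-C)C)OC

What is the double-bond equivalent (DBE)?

2

Molecular formula from the SMILES: C10H18ClNO3.
DoU = (2C + 2 + N − H − X)/2 = (2·10 + 2 + 1 − 18 − 1)/2 = 4/2 = 2.
(Structurally: 0 ring(s) + 2 π bond(s) = 2.)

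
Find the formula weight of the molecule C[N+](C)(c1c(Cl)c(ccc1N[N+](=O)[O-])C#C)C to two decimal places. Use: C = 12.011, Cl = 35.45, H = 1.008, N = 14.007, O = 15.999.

Molecular formula: C11H13ClN3O2+.
M = 11×12.011 + 1×35.45 + 13×1.008 + 3×14.007 + 2×15.999 = 254.69 g/mol.

254.69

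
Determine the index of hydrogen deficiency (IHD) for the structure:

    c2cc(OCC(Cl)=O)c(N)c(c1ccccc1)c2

9

Molecular formula from the SMILES: C14H12ClNO2.
DoU = (2C + 2 + N − H − X)/2 = (2·14 + 2 + 1 − 12 − 1)/2 = 18/2 = 9.
(Structurally: 2 ring(s) + 7 π bond(s) = 9.)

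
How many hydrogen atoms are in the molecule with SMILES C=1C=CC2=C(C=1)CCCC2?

12

Hydrogens are implicit in SMILES; fill each atom to its normal valence:
  4 × C: 2 H each → 8
  4 × C (aromatic): 1 H each → 4
  2 × C (aromatic): no H
  Total hydrogens = 12.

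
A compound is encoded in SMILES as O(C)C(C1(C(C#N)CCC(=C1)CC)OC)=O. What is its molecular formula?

Heavy atoms from the SMILES: 12 C, 1 N, 3 O.
Implicit hydrogens by atom environment:
  4 × C: no H
  3 × C: 3 H each → 9
  3 × C: 2 H each → 6
  3 × O: no H
  2 × C: 1 H each → 2
  1 × N: no H
  Total hydrogens = 17.
Molecular formula: C12H17NO3

C12H17NO3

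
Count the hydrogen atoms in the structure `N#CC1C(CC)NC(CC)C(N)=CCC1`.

Hydrogens are implicit in SMILES; fill each atom to its normal valence:
  4 × C: 2 H each → 8
  4 × C: 1 H each → 4
  2 × C: 3 H each → 6
  2 × C: no H
  1 × N: 2 H
  1 × N: 1 H
  1 × N: no H
  Total hydrogens = 21.

21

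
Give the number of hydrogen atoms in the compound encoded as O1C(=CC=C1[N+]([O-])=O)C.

Hydrogens are implicit in SMILES; fill each atom to its normal valence:
  2 × C (aromatic): 1 H each → 2
  2 × C (aromatic): no H
  1 × C: 3 H
  1 × N (charge +1): no H
  1 × O (aromatic): no H
  1 × O: no H
  1 × O (charge -1): no H
  Total hydrogens = 5.

5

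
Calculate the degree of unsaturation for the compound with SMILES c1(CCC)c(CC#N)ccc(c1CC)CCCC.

6

Molecular formula from the SMILES: C17H25N.
DoU = (2C + 2 + N − H − X)/2 = (2·17 + 2 + 1 − 25 − 0)/2 = 12/2 = 6.
(Structurally: 1 ring(s) + 5 π bond(s) = 6.)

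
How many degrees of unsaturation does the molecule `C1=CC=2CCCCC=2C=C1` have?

5

Molecular formula from the SMILES: C10H12.
DoU = (2C + 2 + N − H − X)/2 = (2·10 + 2 + 0 − 12 − 0)/2 = 10/2 = 5.
(Structurally: 2 ring(s) + 3 π bond(s) = 5.)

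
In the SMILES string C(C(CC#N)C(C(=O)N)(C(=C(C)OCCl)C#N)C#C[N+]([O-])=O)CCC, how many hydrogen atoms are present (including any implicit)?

Hydrogens are implicit in SMILES; fill each atom to its normal valence:
  8 × C: no H
  5 × C: 2 H each → 10
  3 × O: no H
  2 × C: 3 H each → 6
  2 × N: no H
  1 × C: 1 H
  1 × Cl: no H
  1 × N: 2 H
  1 × N (charge +1): no H
  1 × O (charge -1): no H
  Total hydrogens = 19.

19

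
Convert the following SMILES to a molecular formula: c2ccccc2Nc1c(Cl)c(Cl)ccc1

C12H9Cl2N

Heavy atoms from the SMILES: 12 C, 2 Cl, 1 N.
Implicit hydrogens by atom environment:
  8 × C (aromatic): 1 H each → 8
  4 × C (aromatic): no H
  2 × Cl: no H
  1 × N: 1 H
  Total hydrogens = 9.
Molecular formula: C12H9Cl2N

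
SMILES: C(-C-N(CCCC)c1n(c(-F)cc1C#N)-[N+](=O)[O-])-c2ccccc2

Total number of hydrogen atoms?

19

Hydrogens are implicit in SMILES; fill each atom to its normal valence:
  6 × C (aromatic): 1 H each → 6
  5 × C: 2 H each → 10
  4 × C (aromatic): no H
  2 × N: no H
  1 × C: 3 H
  1 × C: no H
  1 × F: no H
  1 × N (aromatic): no H
  1 × N (charge +1): no H
  1 × O: no H
  1 × O (charge -1): no H
  Total hydrogens = 19.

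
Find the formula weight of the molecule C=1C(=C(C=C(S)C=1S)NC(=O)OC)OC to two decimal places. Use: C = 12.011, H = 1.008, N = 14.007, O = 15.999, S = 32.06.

245.31

Molecular formula: C9H11NO3S2.
M = 9×12.011 + 11×1.008 + 1×14.007 + 3×15.999 + 2×32.06 = 245.31 g/mol.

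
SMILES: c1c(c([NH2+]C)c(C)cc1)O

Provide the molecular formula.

C8H12NO+

Heavy atoms from the SMILES: 8 C, 1 N, 1 O.
Implicit hydrogens by atom environment:
  3 × C (aromatic): 1 H each → 3
  3 × C (aromatic): no H
  2 × C: 3 H each → 6
  1 × N (charge +1): 2 H
  1 × O: 1 H
  Total hydrogens = 12.
Net charge +1.
Molecular formula: C8H12NO+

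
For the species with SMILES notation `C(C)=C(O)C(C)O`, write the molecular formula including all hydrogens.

Heavy atoms from the SMILES: 5 C, 2 O.
Implicit hydrogens by atom environment:
  2 × C: 3 H each → 6
  2 × C: 1 H each → 2
  2 × O: 1 H each → 2
  1 × C: no H
  Total hydrogens = 10.
Molecular formula: C5H10O2

C5H10O2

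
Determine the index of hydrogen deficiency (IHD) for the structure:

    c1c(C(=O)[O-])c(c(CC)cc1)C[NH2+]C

Molecular formula from the SMILES: C11H15NO2.
DoU = (2C + 2 + N − H − X)/2 = (2·11 + 2 + 1 − 15 − 0)/2 = 10/2 = 5.
(Structurally: 1 ring(s) + 4 π bond(s) = 5.)

5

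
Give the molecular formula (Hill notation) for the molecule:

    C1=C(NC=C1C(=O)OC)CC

C8H11NO2

Heavy atoms from the SMILES: 8 C, 1 N, 2 O.
Implicit hydrogens by atom environment:
  2 × C: 3 H each → 6
  2 × C (aromatic): 1 H each → 2
  2 × C (aromatic): no H
  2 × O: no H
  1 × C: 2 H
  1 × C: no H
  1 × N (aromatic): 1 H
  Total hydrogens = 11.
Molecular formula: C8H11NO2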